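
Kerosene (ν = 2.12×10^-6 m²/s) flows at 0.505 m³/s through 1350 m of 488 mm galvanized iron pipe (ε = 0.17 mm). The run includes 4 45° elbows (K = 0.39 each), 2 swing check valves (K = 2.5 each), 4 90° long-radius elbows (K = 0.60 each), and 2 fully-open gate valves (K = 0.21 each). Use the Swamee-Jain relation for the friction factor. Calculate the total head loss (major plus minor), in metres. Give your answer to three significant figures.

H_L ≈ 20.5 m

V = 4Q/(πD²) = 2.700 m/s; V²/2g = 0.3716 m
Re = 6.22×10^5, ε/D = 3.48×10^-4 → f = 0.01653 (Swamee-Jain)
Major: h_f = f(L/D)·V²/2g = 0.01653·2766·0.3716 = 16.99 m
Minor: ΣK = 9.38; h_m = ΣK·V²/2g = 3.485 m
Total H_L = 16.99 + 3.485 = 20.48 m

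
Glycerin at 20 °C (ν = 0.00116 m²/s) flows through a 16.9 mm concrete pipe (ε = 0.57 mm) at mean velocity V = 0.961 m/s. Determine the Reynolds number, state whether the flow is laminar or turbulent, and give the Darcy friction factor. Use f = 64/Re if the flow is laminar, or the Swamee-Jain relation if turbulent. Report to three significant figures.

Re = VD/ν = 0.9610·0.0169/0.00116 = 14.0
Re < 2300 → laminar → f = 64/Re = 4.571

Re ≈ 14.0; laminar; f = 64/Re ≈ 4.57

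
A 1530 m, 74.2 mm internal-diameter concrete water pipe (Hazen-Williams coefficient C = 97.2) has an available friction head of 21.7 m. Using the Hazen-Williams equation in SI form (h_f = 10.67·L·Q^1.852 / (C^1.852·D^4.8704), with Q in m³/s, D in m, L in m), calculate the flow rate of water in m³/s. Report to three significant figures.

Rearranging: Q = [h_f·C^1.852·D^4.8704 / (10.67·L)]^(1/1.852)
Q = [21.7·97.2^1.852·0.0742^4.8704 / (10.67·1530)]^0.540 = 0.002910 m³/s

Q ≈ 0.00291 m³/s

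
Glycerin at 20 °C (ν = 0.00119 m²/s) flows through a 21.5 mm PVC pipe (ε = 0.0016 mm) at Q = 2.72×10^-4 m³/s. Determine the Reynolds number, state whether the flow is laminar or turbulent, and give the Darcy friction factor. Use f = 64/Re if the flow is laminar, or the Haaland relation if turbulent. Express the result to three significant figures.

Re ≈ 13.5; laminar; f = 64/Re ≈ 4.73

V = 4Q/(πD²) = 0.7492 m/s
Re = VD/ν = 0.7492·0.0215/0.00119 = 13.5
Re < 2300 → laminar → f = 64/Re = 4.728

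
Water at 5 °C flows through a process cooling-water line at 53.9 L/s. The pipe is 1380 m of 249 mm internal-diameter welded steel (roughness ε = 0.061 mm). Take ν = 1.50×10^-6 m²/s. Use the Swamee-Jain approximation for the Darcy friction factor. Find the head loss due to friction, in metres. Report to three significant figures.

h_f ≈ 6.10 m

V = 4Q/(πD²) = 4·0.0539/(π·0.249²) = 1.107 m/s
Re = VD/ν = 1.107·0.249/1.50×10^-6 = 1.84×10^5 → turbulent
ε/D = 0.061/249 = 2.45×10^-4
Swamee-Jain: f = 0.01762
h_f = f(L/D)V²/(2g) = 0.01762·(1380/0.249)·1.107²/(2·9.81) = 6.099 m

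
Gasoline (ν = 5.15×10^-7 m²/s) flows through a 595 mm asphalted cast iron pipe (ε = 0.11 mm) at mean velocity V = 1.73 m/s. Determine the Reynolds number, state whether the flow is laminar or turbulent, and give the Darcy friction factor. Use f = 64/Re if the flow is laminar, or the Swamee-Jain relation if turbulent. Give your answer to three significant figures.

Re = VD/ν = 1.730·0.595/5.15×10^-7 = 2.00×10^6
Re > 4000 → turbulent; ε/D = 1.85×10^-4
Swamee-Jain: f = 0.01413

Re ≈ 2.00×10^6; turbulent; f ≈ 0.0141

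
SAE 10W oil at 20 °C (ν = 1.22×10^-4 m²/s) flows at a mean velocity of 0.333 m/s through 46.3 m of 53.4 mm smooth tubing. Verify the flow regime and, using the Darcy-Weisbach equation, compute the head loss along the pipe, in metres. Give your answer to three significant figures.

Re = VD/ν = 0.333·0.05340/1.22×10^-4 = 146 → laminar (Re < 2300)
f = 64/Re = 0.4391
h_f = f(L/D)V²/(2g) = 0.4391·(46.3/0.05340)·0.333²/(2·9.81) = 2.152 m

h_f ≈ 2.15 m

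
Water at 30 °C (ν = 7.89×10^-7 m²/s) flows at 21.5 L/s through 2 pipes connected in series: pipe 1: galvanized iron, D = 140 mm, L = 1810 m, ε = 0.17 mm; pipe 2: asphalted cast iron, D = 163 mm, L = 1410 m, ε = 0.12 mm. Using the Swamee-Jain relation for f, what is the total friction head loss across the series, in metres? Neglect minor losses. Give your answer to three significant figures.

Pipe 1: V = 1.397 m/s, Re = 2.48×10^5, ε/D = 0.00121, f = 0.02177, h_1 = f(L/D)V²/2g = 27.98 m
Pipe 2: V = 1.030 m/s, Re = 2.13×10^5, ε/D = 7.36×10^-4, f = 0.01999, h_2 = f(L/D)V²/2g = 9.357 m
Series → Q common, losses add: H = Σh = 37.34 m

H ≈ 37.3 m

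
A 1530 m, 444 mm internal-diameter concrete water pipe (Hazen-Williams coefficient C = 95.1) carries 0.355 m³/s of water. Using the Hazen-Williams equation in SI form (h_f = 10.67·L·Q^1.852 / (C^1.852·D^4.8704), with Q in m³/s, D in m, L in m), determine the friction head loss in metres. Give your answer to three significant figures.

h_f ≈ 27.1 m

h_f = 10.67·1530·0.355^1.852 / (95.1^1.852·0.444^4.8704) = 27.14 m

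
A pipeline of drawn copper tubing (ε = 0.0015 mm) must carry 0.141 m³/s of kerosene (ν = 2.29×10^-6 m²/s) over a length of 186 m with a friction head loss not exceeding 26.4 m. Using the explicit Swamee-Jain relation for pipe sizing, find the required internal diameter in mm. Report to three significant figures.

Swamee-Jain (Type III): D = 0.66·[ε^1.25·(LQ²/(gh_f))^4.75 + ν·Q^9.4·(L/(gh_f))^5.2]^0.04
LQ²/(gh_f) = 0.01428; L/(gh_f) = 0.7182
Term 1 = ε^1.25·(…)^4.75 = 9.01×10^-17; Term 2 = ν·Q^9.4·(…)^5.2 = 4.12×10^-15
D = 0.66·(9.01×10^-17 + 4.12×10^-15)^0.04 = 0.1756 m = 176 mm
Check: V = 5.82 m/s, Re = 4.46×10^5, f = 0.01349, h_f = 24.7 m ≈ 26.4 m ✓

D ≈ 176 mm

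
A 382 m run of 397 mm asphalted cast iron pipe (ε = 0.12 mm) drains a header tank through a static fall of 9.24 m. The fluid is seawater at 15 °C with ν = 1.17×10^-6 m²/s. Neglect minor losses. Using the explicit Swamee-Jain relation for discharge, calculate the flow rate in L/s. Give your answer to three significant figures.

Q ≈ 431 L/s

Swamee-Jain (Type II): Q = -0.965·√(gD⁵h_f/L)·ln[ε/(3.7D) + √(3.17ν²L/(gD³h_f))]
√(gD⁵h_f/L) = √(9.81·0.397⁵·9.24/382) = 0.04837
ε/(3.7D) = 8.17×10^-5; √(3.17ν²L/(gD³h_f)) = 1.71×10^-5
Q = -0.965·0.04837·ln(9.879×10^-5) = 0.4305 m³/s
Check: V = 3.48 m/s, Re = 1.18×10^6, f = 0.01567, h_f = 9.30 m ≈ 9.24 m ✓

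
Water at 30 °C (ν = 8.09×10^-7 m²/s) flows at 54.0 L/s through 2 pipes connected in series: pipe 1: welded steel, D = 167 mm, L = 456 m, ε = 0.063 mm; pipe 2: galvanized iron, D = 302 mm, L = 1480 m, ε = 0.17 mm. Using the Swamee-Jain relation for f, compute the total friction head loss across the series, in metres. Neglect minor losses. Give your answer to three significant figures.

Pipe 1: V = 2.465 m/s, Re = 5.09×10^5, ε/D = 3.77×10^-4, f = 0.01694, h_1 = f(L/D)V²/2g = 14.33 m
Pipe 2: V = 0.7539 m/s, Re = 2.81×10^5, ε/D = 5.63×10^-4, f = 0.01876, h_2 = f(L/D)V²/2g = 2.663 m
Series → Q common, losses add: H = Σh = 16.99 m

H ≈ 17.0 m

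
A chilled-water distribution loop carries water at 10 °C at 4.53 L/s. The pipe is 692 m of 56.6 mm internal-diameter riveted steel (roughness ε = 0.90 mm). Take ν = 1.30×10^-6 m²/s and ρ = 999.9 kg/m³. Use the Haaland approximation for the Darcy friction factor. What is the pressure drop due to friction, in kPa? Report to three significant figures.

Δp ≈ 897 kPa

V = 4Q/(πD²) = 4·0.00453/(π·0.0566²) = 1.800 m/s
Re = VD/ν = 1.800·0.0566/1.30×10^-6 = 7.84×10^4 → turbulent
ε/D = 0.90/56.6 = 0.0159
Haaland: f = 0.04527
h_f = f(L/D)V²/(2g) = 0.04527·(692/0.0566)·1.800²/(2·9.81) = 91.43 m
Δp = ρg·h_f = 999.9·9.81·91.43 = 896.9 kPa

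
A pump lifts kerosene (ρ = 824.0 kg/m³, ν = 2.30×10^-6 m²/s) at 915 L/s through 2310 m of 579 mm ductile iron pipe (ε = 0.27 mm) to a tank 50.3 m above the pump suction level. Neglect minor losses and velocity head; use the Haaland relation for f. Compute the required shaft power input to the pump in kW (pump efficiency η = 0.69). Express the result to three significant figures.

V = 4Q/(πD²) = 3.475 m/s; Re = 8.75×10^5; ε/D = 4.66×10^-4; f = 0.01700
h_f = f(L/D)V²/2g = 41.75 m
Total head H = z + h_f = 50.3 + 41.75 = 92.05 m
P_hyd = ρgQH = 824.0·9.81·0.915·92.05 = 680.8 kW
P_shaft = P_hyd/η = 680.8/0.69 = 986.7 kW

P_shaft ≈ 987 kW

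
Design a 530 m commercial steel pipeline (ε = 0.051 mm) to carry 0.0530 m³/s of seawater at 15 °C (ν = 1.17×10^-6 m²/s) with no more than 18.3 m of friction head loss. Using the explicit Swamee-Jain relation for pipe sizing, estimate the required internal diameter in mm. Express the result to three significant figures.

D ≈ 165 mm

Swamee-Jain (Type III): D = 0.66·[ε^1.25·(LQ²/(gh_f))^4.75 + ν·Q^9.4·(L/(gh_f))^5.2]^0.04
LQ²/(gh_f) = 0.008293; L/(gh_f) = 2.952
Term 1 = ε^1.25·(…)^4.75 = 5.60×10^-16; Term 2 = ν·Q^9.4·(…)^5.2 = 3.32×10^-16
D = 0.66·(5.60×10^-16 + 3.32×10^-16)^0.04 = 0.1650 m = 165 mm
Check: V = 2.48 m/s, Re = 3.49×10^5, f = 0.01690, h_f = 17.0 m ≈ 18.3 m ✓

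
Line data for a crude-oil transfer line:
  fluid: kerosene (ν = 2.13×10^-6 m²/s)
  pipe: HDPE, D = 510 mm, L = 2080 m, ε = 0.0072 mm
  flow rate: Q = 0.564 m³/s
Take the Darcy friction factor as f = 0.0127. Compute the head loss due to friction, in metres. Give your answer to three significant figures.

h_f ≈ 20.1 m

V = 4Q/(πD²) = 4·0.564/(π·0.510²) = 2.761 m/s
h_f = f(L/D)V²/(2g) = 0.01270·(2080/0.510)·2.761²/(2·9.81) = 20.12 m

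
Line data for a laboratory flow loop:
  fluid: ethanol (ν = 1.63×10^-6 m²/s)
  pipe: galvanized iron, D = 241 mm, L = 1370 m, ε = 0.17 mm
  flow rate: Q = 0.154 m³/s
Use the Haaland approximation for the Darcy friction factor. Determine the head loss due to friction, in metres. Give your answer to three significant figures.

h_f ≈ 62.0 m

V = 4Q/(πD²) = 4·0.154/(π·0.241²) = 3.376 m/s
Re = VD/ν = 3.376·0.241/1.63×10^-6 = 4.99×10^5 → turbulent
ε/D = 0.17/241 = 7.05×10^-4
Haaland: f = 0.01877
h_f = f(L/D)V²/(2g) = 0.01877·(1370/0.241)·3.376²/(2·9.81) = 61.99 m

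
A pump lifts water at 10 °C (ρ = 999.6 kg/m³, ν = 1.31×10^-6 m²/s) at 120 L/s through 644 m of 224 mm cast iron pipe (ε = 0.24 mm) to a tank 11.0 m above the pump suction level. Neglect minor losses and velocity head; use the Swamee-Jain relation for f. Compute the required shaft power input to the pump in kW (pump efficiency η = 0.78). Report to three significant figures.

P_shaft ≈ 58.9 kW

V = 4Q/(πD²) = 3.045 m/s; Re = 5.21×10^5; ε/D = 0.00107; f = 0.02064
h_f = f(L/D)V²/2g = 28.04 m
Total head H = z + h_f = 11.0 + 28.04 = 39.04 m
P_hyd = ρgQH = 999.6·9.81·0.120·39.04 = 45.94 kW
P_shaft = P_hyd/η = 45.94/0.78 = 58.90 kW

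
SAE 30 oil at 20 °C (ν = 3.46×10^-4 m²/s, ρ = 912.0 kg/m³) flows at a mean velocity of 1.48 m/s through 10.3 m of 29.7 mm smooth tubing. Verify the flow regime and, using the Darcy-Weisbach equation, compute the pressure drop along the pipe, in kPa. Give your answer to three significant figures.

Δp ≈ 175 kPa

Re = VD/ν = 1.48·0.02970/3.46×10^-4 = 127 → laminar (Re < 2300)
f = 64/Re = 0.5038
h_f = f(L/D)V²/(2g) = 0.5038·(10.3/0.02970)·1.48²/(2·9.81) = 19.50 m
Δp = ρg·h_f = 912.0·9.81·19.50 = 174.5 kPa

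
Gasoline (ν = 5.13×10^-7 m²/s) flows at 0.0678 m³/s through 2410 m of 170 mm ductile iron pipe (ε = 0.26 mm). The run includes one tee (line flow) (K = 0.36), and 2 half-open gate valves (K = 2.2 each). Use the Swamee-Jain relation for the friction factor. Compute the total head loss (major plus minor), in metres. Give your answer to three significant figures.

V = 4Q/(πD²) = 2.987 m/s; V²/2g = 0.4548 m
Re = 9.90×10^5, ε/D = 0.00153 → f = 0.02214 (Swamee-Jain)
Major: h_f = f(L/D)·V²/2g = 0.02214·14176·0.4548 = 142.8 m
Minor: ΣK = 4.76; h_m = ΣK·V²/2g = 2.165 m
Total H_L = 142.8 + 2.165 = 144.9 m

H_L ≈ 145 m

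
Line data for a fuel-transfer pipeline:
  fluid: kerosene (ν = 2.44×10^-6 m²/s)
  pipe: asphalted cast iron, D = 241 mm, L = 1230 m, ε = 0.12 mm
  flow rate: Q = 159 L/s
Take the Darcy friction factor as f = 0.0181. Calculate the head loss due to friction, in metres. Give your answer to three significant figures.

V = 4Q/(πD²) = 4·0.159/(π·0.241²) = 3.486 m/s
h_f = f(L/D)V²/(2g) = 0.01810·(1230/0.241)·3.486²/(2·9.81) = 57.20 m

h_f ≈ 57.2 m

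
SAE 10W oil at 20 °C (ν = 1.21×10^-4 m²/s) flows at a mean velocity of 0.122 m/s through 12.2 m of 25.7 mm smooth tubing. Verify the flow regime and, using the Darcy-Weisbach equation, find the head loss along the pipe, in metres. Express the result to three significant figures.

h_f ≈ 0.889 m

Re = VD/ν = 0.122·0.02570/1.21×10^-4 = 25.9 → laminar (Re < 2300)
f = 64/Re = 2.470
h_f = f(L/D)V²/(2g) = 2.470·(12.2/0.02570)·0.122²/(2·9.81) = 0.8894 m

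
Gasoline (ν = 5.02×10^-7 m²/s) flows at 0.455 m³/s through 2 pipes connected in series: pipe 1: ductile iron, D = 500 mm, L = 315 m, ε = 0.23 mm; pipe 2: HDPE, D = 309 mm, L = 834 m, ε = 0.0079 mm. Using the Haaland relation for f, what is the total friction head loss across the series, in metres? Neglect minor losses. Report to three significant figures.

Pipe 1: V = 2.317 m/s, Re = 2.31×10^6, ε/D = 4.60×10^-4, f = 0.01663, h_1 = f(L/D)V²/2g = 2.868 m
Pipe 2: V = 6.067 m/s, Re = 3.73×10^6, ε/D = 2.56×10^-5, f = 0.01047, h_2 = f(L/D)V²/2g = 53.02 m
Series → Q common, losses add: H = Σh = 55.88 m

H ≈ 55.9 m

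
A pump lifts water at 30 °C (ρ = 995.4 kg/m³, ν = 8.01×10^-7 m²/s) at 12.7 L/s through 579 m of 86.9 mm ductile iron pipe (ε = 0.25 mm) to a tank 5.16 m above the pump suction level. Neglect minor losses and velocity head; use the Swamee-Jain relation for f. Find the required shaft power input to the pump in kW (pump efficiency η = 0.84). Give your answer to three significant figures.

P_shaft ≈ 6.88 kW

V = 4Q/(πD²) = 2.141 m/s; Re = 2.32×10^5; ε/D = 0.00288; f = 0.02663
h_f = f(L/D)V²/2g = 41.46 m
Total head H = z + h_f = 5.16 + 41.46 = 46.62 m
P_hyd = ρgQH = 995.4·9.81·0.0127·46.62 = 5.781 kW
P_shaft = P_hyd/η = 5.781/0.84 = 6.882 kW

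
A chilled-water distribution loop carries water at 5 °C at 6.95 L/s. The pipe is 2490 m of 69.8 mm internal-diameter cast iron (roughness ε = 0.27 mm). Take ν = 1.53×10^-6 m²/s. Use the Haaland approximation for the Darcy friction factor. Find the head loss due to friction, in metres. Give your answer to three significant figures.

V = 4Q/(πD²) = 4·0.00695/(π·0.0698²) = 1.816 m/s
Re = VD/ν = 1.816·0.0698/1.53×10^-6 = 8.29×10^4 → turbulent
ε/D = 0.27/69.8 = 0.00387
Haaland: f = 0.02939
h_f = f(L/D)V²/(2g) = 0.02939·(2490/0.0698)·1.816²/(2·9.81) = 176.3 m

h_f ≈ 176 m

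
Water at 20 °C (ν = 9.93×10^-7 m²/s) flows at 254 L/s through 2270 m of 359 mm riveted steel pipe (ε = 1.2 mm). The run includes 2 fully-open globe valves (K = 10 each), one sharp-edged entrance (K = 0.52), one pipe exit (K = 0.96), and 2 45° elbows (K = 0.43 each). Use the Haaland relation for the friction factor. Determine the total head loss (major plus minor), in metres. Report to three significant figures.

H_L ≈ 62.3 m

V = 4Q/(πD²) = 2.509 m/s; V²/2g = 0.3209 m
Re = 9.07×10^5, ε/D = 0.00334 → f = 0.02716 (Haaland)
Major: h_f = f(L/D)·V²/2g = 0.02716·6323·0.3209 = 55.11 m
Minor: ΣK = 22.3; h_m = ΣK·V²/2g = 7.170 m
Total H_L = 55.11 + 7.170 = 62.28 m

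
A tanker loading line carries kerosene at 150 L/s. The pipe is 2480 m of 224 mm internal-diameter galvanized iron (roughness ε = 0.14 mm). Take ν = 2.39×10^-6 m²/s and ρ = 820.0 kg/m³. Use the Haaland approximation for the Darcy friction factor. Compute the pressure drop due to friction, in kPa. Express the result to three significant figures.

V = 4Q/(πD²) = 4·0.150/(π·0.224²) = 3.806 m/s
Re = VD/ν = 3.806·0.224/2.39×10^-6 = 3.57×10^5 → turbulent
ε/D = 0.14/224 = 6.25×10^-4
Haaland: f = 0.01859
h_f = f(L/D)V²/(2g) = 0.01859·(2480/0.224)·3.806²/(2·9.81) = 152.0 m
Δp = ρg·h_f = 820.0·9.81·152.0 = 1223 kPa

Δp ≈ 1220 kPa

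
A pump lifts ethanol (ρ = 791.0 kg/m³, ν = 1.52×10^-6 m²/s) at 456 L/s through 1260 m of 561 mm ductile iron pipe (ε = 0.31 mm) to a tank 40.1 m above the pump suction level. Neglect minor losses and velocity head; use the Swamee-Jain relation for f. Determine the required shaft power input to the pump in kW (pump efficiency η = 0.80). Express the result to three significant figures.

V = 4Q/(πD²) = 1.845 m/s; Re = 6.81×10^5; ε/D = 5.53×10^-4; f = 0.01787
h_f = f(L/D)V²/2g = 6.960 m
Total head H = z + h_f = 40.1 + 6.960 = 47.06 m
P_hyd = ρgQH = 791.0·9.81·0.456·47.06 = 166.5 kW
P_shaft = P_hyd/η = 166.5/0.80 = 208.1 kW

P_shaft ≈ 208 kW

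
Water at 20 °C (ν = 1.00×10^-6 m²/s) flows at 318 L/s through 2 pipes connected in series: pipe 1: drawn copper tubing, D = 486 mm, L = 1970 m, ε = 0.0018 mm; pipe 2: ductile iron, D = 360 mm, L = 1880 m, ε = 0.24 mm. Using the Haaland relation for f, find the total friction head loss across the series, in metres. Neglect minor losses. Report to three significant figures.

Pipe 1: V = 1.714 m/s, Re = 8.33×10^5, ε/D = 3.70×10^-6, f = 0.01200, h_1 = f(L/D)V²/2g = 7.288 m
Pipe 2: V = 3.124 m/s, Re = 1.12×10^6, ε/D = 6.67×10^-4, f = 0.01819, h_2 = f(L/D)V²/2g = 47.25 m
Series → Q common, losses add: H = Σh = 54.53 m

H ≈ 54.5 m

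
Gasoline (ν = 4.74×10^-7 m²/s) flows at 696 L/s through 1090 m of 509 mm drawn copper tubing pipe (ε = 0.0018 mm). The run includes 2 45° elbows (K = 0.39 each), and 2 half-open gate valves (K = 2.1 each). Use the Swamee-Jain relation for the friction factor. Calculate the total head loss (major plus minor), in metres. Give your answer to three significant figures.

V = 4Q/(πD²) = 3.420 m/s; V²/2g = 0.5963 m
Re = 3.67×10^6, ε/D = 3.54×10^-6 → f = 0.009632 (Swamee-Jain)
Major: h_f = f(L/D)·V²/2g = 0.009632·2141·0.5963 = 12.30 m
Minor: ΣK = 4.98; h_m = ΣK·V²/2g = 2.970 m
Total H_L = 12.30 + 2.970 = 15.27 m

H_L ≈ 15.3 m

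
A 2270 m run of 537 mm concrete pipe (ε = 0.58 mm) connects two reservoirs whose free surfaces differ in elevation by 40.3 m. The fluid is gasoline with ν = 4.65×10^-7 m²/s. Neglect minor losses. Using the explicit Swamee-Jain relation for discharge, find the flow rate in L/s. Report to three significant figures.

Q ≈ 691 L/s

Swamee-Jain (Type II): Q = -0.965·√(gD⁵h_f/L)·ln[ε/(3.7D) + √(3.17ν²L/(gD³h_f))]
√(gD⁵h_f/L) = √(9.81·0.537⁵·40.3/2270) = 0.08819
ε/(3.7D) = 2.92×10^-4; √(3.17ν²L/(gD³h_f)) = 5.04×10^-6
Q = -0.965·0.08819·ln(2.970×10^-4) = 0.6912 m³/s
Check: V = 3.05 m/s, Re = 3.52×10^6, f = 0.02013, h_f = 40.4 m ≈ 40.3 m ✓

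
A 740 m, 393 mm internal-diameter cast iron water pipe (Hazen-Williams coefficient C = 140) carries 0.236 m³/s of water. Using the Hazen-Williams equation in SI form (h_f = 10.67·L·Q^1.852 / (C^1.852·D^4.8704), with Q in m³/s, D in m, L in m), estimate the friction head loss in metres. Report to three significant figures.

h_f = 10.67·740·0.236^1.852 / (140^1.852·0.393^4.8704) = 5.456 m

h_f ≈ 5.46 m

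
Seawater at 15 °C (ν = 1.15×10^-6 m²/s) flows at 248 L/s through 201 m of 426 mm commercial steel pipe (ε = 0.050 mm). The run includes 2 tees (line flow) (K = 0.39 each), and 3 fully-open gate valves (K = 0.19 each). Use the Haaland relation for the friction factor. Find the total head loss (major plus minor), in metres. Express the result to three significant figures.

V = 4Q/(πD²) = 1.740 m/s; V²/2g = 0.1543 m
Re = 6.45×10^5, ε/D = 1.17×10^-4 → f = 0.01409 (Haaland)
Major: h_f = f(L/D)·V²/2g = 0.01409·471.8·0.1543 = 1.026 m
Minor: ΣK = 1.35; h_m = ΣK·V²/2g = 0.2083 m
Total H_L = 1.026 + 0.2083 = 1.234 m

H_L ≈ 1.23 m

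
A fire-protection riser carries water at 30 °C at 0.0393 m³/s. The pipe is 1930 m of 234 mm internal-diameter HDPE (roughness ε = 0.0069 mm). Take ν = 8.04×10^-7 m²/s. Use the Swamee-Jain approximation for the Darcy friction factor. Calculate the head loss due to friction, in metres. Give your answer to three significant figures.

V = 4Q/(πD²) = 4·0.0393/(π·0.234²) = 0.9138 m/s
Re = VD/ν = 0.9138·0.234/8.04×10^-7 = 2.66×10^5 → turbulent
ε/D = 0.0069/234 = 2.95×10^-5
Swamee-Jain: f = 0.01502
h_f = f(L/D)V²/(2g) = 0.01502·(1930/0.234)·0.9138²/(2·9.81) = 5.273 m

h_f ≈ 5.27 m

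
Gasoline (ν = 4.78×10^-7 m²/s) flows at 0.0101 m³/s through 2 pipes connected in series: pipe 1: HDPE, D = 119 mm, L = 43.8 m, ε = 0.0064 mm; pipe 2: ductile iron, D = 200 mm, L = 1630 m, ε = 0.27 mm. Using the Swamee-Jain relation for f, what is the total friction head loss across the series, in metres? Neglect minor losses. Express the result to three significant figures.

Pipe 1: V = 0.9081 m/s, Re = 2.26×10^5, ε/D = 5.38×10^-5, f = 0.01568, h_1 = f(L/D)V²/2g = 0.2426 m
Pipe 2: V = 0.3215 m/s, Re = 1.35×10^5, ε/D = 0.00135, f = 0.02299, h_2 = f(L/D)V²/2g = 0.9870 m
Series → Q common, losses add: H = Σh = 1.230 m

H ≈ 1.23 m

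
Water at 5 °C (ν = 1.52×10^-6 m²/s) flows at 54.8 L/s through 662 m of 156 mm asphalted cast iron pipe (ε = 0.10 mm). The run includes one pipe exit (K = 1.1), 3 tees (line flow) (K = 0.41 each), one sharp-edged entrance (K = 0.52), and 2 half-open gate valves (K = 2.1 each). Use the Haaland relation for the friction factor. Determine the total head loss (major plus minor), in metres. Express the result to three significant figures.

V = 4Q/(πD²) = 2.867 m/s; V²/2g = 0.4190 m
Re = 2.94×10^5, ε/D = 6.41×10^-4 → f = 0.01887 (Haaland)
Major: h_f = f(L/D)·V²/2g = 0.01887·4244·0.4190 = 33.55 m
Minor: ΣK = 7.05; h_m = ΣK·V²/2g = 2.954 m
Total H_L = 33.55 + 2.954 = 36.50 m

H_L ≈ 36.5 m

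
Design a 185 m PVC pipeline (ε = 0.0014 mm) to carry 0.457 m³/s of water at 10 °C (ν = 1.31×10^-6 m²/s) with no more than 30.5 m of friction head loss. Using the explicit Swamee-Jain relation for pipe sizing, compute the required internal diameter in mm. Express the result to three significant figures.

Swamee-Jain (Type III): D = 0.66·[ε^1.25·(LQ²/(gh_f))^4.75 + ν·Q^9.4·(L/(gh_f))^5.2]^0.04
LQ²/(gh_f) = 0.1291; L/(gh_f) = 0.6183
Term 1 = ε^1.25·(…)^4.75 = 2.88×10^-12; Term 2 = ν·Q^9.4·(…)^5.2 = 6.84×10^-11
D = 0.66·(2.88×10^-12 + 6.84×10^-11)^0.04 = 0.2592 m = 259 mm
Check: V = 8.66 m/s, Re = 1.71×10^6, f = 0.01081, h_f = 29.5 m ≈ 30.5 m ✓

D ≈ 259 mm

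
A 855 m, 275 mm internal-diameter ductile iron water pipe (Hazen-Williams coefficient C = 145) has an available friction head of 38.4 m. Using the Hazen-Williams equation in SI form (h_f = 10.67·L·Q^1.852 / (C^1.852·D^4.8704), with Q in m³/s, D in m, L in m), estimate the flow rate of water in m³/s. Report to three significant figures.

Q ≈ 0.254 m³/s

Rearranging: Q = [h_f·C^1.852·D^4.8704 / (10.67·L)]^(1/1.852)
Q = [38.4·145^1.852·0.275^4.8704 / (10.67·855)]^0.540 = 0.2536 m³/s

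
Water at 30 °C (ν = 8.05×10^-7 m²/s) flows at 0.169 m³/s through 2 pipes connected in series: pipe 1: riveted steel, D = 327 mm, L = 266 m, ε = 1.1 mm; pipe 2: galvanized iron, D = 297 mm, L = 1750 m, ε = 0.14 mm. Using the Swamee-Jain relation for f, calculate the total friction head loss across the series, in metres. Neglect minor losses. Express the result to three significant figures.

H ≈ 35.2 m

Pipe 1: V = 2.012 m/s, Re = 8.17×10^5, ε/D = 0.00336, f = 0.02726, h_1 = f(L/D)V²/2g = 4.576 m
Pipe 2: V = 2.439 m/s, Re = 9.00×10^5, ε/D = 4.71×10^-4, f = 0.01716, h_2 = f(L/D)V²/2g = 30.67 m
Series → Q common, losses add: H = Σh = 35.25 m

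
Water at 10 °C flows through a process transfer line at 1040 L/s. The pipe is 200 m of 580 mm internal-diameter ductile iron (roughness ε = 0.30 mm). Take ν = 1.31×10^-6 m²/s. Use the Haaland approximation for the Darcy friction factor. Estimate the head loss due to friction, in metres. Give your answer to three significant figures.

h_f ≈ 4.66 m

V = 4Q/(πD²) = 4·1.04/(π·0.580²) = 3.936 m/s
Re = VD/ν = 3.936·0.580/1.31×10^-6 = 1.74×10^6 → turbulent
ε/D = 0.30/580 = 5.17×10^-4
Haaland: f = 0.01711
h_f = f(L/D)V²/(2g) = 0.01711·(200/0.580)·3.936²/(2·9.81) = 4.660 m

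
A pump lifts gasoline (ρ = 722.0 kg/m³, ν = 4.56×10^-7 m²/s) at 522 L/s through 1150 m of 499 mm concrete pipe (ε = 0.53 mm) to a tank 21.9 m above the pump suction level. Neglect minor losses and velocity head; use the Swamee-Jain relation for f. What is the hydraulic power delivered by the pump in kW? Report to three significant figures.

P_hyd ≈ 143 kW

V = 4Q/(πD²) = 2.669 m/s; Re = 2.92×10^6; ε/D = 0.00106; f = 0.02007
h_f = f(L/D)V²/2g = 16.80 m
Total head H = z + h_f = 21.9 + 16.80 = 38.70 m
P_hyd = ρgQH = 722.0·9.81·0.522·38.70 = 143.1 kW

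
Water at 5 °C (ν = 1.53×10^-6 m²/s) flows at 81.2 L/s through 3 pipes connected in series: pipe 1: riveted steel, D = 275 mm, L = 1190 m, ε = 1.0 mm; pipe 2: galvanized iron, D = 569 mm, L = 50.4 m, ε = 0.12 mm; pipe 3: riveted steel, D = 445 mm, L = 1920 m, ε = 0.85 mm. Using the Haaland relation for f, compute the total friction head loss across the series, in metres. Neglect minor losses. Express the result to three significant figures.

H ≈ 13.1 m

Pipe 1: V = 1.367 m/s, Re = 2.46×10^5, ε/D = 0.00364, f = 0.02813, h_1 = f(L/D)V²/2g = 11.59 m
Pipe 2: V = 0.3193 m/s, Re = 1.19×10^5, ε/D = 2.11×10^-4, f = 0.01827, h_2 = f(L/D)V²/2g = 0.008410 m
Pipe 3: V = 0.5221 m/s, Re = 1.52×10^5, ε/D = 0.00191, f = 0.02423, h_3 = f(L/D)V²/2g = 1.453 m
Series → Q common, losses add: H = Σh = 13.06 m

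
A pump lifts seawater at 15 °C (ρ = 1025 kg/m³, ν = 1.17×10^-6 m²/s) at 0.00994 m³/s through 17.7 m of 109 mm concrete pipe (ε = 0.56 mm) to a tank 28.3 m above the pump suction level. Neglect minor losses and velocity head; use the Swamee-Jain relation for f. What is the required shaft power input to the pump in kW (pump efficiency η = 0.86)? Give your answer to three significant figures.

P_shaft ≈ 3.32 kW

V = 4Q/(πD²) = 1.065 m/s; Re = 9.92×10^4; ε/D = 0.00514; f = 0.03180
h_f = f(L/D)V²/2g = 0.2987 m
Total head H = z + h_f = 28.3 + 0.2987 = 28.60 m
P_hyd = ρgQH = 1025·9.81·0.00994·28.60 = 2.858 kW
P_shaft = P_hyd/η = 2.858/0.86 = 3.324 kW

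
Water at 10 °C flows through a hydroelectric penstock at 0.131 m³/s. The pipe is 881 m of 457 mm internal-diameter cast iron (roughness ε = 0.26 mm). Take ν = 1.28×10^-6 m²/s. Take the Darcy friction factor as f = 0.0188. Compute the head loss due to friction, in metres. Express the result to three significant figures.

h_f ≈ 1.18 m

V = 4Q/(πD²) = 4·0.131/(π·0.457²) = 0.7986 m/s
h_f = f(L/D)V²/(2g) = 0.01880·(881/0.457)·0.7986²/(2·9.81) = 1.178 m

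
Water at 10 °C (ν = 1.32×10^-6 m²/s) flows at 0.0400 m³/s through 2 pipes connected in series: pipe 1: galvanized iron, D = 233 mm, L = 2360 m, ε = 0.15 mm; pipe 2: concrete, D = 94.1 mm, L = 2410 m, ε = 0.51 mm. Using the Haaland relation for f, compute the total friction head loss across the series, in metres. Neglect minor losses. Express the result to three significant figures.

Pipe 1: V = 0.9381 m/s, Re = 1.66×10^5, ε/D = 6.44×10^-4, f = 0.01965, h_1 = f(L/D)V²/2g = 8.927 m
Pipe 2: V = 5.752 m/s, Re = 4.10×10^5, ε/D = 0.00542, f = 0.03139, h_2 = f(L/D)V²/2g = 1355 m
Series → Q common, losses add: H = Σh = 1364 m

H ≈ 1360 m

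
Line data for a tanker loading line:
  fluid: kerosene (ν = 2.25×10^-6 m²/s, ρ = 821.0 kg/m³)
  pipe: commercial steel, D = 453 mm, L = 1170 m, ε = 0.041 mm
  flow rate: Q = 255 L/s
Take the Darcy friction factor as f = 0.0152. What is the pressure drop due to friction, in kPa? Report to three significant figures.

V = 4Q/(πD²) = 4·0.255/(π·0.453²) = 1.582 m/s
h_f = f(L/D)V²/(2g) = 0.01520·(1170/0.453)·1.582²/(2·9.81) = 5.009 m
Δp = ρg·h_f = 821.0·9.81·5.009 = 40.34 kPa

Δp ≈ 40.3 kPa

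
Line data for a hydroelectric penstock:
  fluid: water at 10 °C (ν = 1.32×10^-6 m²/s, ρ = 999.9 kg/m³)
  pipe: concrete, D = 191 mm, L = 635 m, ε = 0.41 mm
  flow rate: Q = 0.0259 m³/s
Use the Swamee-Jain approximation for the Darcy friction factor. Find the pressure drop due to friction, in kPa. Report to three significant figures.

Δp ≈ 34.4 kPa

V = 4Q/(πD²) = 4·0.0259/(π·0.191²) = 0.9039 m/s
Re = VD/ν = 0.9039·0.191/1.32×10^-6 = 1.31×10^5 → turbulent
ε/D = 0.41/191 = 0.00215
Swamee-Jain: f = 0.02534
h_f = f(L/D)V²/(2g) = 0.02534·(635/0.191)·0.9039²/(2·9.81) = 3.509 m
Δp = ρg·h_f = 999.9·9.81·3.509 = 34.41 kPa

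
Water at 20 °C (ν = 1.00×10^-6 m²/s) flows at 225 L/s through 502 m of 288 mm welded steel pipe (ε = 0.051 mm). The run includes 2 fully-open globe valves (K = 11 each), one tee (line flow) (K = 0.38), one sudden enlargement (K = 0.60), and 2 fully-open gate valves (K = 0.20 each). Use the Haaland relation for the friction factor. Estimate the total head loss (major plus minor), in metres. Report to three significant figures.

V = 4Q/(πD²) = 3.454 m/s; V²/2g = 0.6080 m
Re = 9.95×10^5, ε/D = 1.77×10^-4 → f = 0.01434 (Haaland)
Major: h_f = f(L/D)·V²/2g = 0.01434·1743·0.6080 = 15.20 m
Minor: ΣK = 23.4; h_m = ΣK·V²/2g = 14.22 m
Total H_L = 15.20 + 14.22 = 29.42 m

H_L ≈ 29.4 m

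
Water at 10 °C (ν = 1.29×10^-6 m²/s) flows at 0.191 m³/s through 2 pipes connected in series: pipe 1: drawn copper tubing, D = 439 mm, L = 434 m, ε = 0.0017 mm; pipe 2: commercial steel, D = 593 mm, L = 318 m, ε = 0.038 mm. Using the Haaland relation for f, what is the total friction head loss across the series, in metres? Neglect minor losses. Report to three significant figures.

Pipe 1: V = 1.262 m/s, Re = 4.29×10^5, ε/D = 3.87×10^-6, f = 0.01346, h_1 = f(L/D)V²/2g = 1.080 m
Pipe 2: V = 0.6916 m/s, Re = 3.18×10^5, ε/D = 6.41×10^-5, f = 0.01478, h_2 = f(L/D)V²/2g = 0.1931 m
Series → Q common, losses add: H = Σh = 1.273 m

H ≈ 1.27 m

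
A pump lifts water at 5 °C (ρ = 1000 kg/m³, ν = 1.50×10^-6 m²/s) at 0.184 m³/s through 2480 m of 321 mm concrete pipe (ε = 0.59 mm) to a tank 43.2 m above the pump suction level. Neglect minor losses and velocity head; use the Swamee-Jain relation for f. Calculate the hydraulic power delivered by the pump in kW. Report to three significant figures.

V = 4Q/(πD²) = 2.274 m/s; Re = 4.87×10^5; ε/D = 0.00184; f = 0.02342
h_f = f(L/D)V²/2g = 47.67 m
Total head H = z + h_f = 43.2 + 47.67 = 90.87 m
P_hyd = ρgQH = 1000·9.81·0.184·90.87 = 164.0 kW

P_hyd ≈ 164 kW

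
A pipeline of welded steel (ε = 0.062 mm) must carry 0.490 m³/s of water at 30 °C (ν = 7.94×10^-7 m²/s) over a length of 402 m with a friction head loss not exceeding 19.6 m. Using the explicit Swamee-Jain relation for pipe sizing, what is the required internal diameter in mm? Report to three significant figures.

D ≈ 359 mm

Swamee-Jain (Type III): D = 0.66·[ε^1.25·(LQ²/(gh_f))^4.75 + ν·Q^9.4·(L/(gh_f))^5.2]^0.04
LQ²/(gh_f) = 0.5020; L/(gh_f) = 2.091
Term 1 = ε^1.25·(…)^4.75 = 2.08×10^-7; Term 2 = ν·Q^9.4·(…)^5.2 = 4.50×10^-8
D = 0.66·(2.08×10^-7 + 4.50×10^-8)^0.04 = 0.3595 m = 359 mm
Check: V = 4.83 m/s, Re = 2.19×10^6, f = 0.01392, h_f = 18.5 m ≈ 19.6 m ✓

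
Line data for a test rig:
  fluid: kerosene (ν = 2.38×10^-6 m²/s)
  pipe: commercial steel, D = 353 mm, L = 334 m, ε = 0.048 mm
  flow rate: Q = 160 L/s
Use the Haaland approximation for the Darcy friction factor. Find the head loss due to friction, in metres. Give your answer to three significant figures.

h_f ≈ 2.06 m

V = 4Q/(πD²) = 4·0.160/(π·0.353²) = 1.635 m/s
Re = VD/ν = 1.635·0.353/2.38×10^-6 = 2.42×10^5 → turbulent
ε/D = 0.048/353 = 1.36×10^-4
Haaland: f = 0.01599
h_f = f(L/D)V²/(2g) = 0.01599·(334/0.353)·1.635²/(2·9.81) = 2.061 m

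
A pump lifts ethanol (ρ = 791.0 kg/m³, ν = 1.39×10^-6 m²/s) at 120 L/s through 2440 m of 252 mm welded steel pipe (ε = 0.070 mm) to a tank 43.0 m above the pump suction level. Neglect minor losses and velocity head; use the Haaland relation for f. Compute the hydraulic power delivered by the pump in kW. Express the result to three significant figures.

P_hyd ≈ 82.9 kW

V = 4Q/(πD²) = 2.406 m/s; Re = 4.36×10^5; ε/D = 2.78×10^-4; f = 0.01613
h_f = f(L/D)V²/2g = 46.08 m
Total head H = z + h_f = 43.0 + 46.08 = 89.08 m
P_hyd = ρgQH = 791.0·9.81·0.120·89.08 = 82.95 kW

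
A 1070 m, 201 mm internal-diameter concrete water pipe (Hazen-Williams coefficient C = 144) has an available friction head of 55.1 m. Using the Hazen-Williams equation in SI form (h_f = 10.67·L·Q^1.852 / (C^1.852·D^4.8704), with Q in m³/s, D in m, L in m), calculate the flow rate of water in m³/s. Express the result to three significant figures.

Q ≈ 0.119 m³/s

Rearranging: Q = [h_f·C^1.852·D^4.8704 / (10.67·L)]^(1/1.852)
Q = [55.1·144^1.852·0.201^4.8704 / (10.67·1070)]^0.540 = 0.1189 m³/s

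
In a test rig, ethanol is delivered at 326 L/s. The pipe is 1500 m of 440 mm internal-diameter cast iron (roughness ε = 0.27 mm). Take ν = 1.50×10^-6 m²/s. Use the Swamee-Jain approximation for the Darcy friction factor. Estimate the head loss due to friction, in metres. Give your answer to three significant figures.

V = 4Q/(πD²) = 4·0.326/(π·0.440²) = 2.144 m/s
Re = VD/ν = 2.144·0.440/1.50×10^-6 = 6.29×10^5 → turbulent
ε/D = 0.27/440 = 6.14×10^-4
Swamee-Jain: f = 0.01828
h_f = f(L/D)V²/(2g) = 0.01828·(1500/0.440)·2.144²/(2·9.81) = 14.60 m

h_f ≈ 14.6 m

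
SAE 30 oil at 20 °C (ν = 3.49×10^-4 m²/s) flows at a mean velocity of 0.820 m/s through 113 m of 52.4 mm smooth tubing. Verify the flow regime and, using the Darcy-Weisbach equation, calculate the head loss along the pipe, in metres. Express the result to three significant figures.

Re = VD/ν = 0.820·0.05240/3.49×10^-4 = 123 → laminar (Re < 2300)
f = 64/Re = 0.5198
h_f = f(L/D)V²/(2g) = 0.5198·(113/0.05240)·0.820²/(2·9.81) = 38.42 m

h_f ≈ 38.4 m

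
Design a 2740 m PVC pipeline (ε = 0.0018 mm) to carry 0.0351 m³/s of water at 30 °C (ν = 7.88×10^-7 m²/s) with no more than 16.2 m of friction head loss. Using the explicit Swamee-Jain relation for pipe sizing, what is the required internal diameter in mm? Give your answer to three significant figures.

D ≈ 193 mm

Swamee-Jain (Type III): D = 0.66·[ε^1.25·(LQ²/(gh_f))^4.75 + ν·Q^9.4·(L/(gh_f))^5.2]^0.04
LQ²/(gh_f) = 0.02124; L/(gh_f) = 17.24
Term 1 = ε^1.25·(…)^4.75 = 7.47×10^-16; Term 2 = ν·Q^9.4·(…)^5.2 = 4.49×10^-14
D = 0.66·(7.47×10^-16 + 4.49×10^-14)^0.04 = 0.1932 m = 193 mm
Check: V = 1.20 m/s, Re = 2.94×10^5, f = 0.01454, h_f = 15.1 m ≈ 16.2 m ✓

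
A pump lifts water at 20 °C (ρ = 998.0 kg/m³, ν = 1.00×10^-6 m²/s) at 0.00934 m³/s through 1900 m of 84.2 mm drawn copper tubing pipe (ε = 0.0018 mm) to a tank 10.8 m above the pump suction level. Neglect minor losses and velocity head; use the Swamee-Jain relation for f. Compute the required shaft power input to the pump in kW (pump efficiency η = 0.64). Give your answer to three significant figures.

V = 4Q/(πD²) = 1.677 m/s; Re = 1.41×10^5; ε/D = 2.14×10^-5; f = 0.01680
h_f = f(L/D)V²/2g = 54.37 m
Total head H = z + h_f = 10.8 + 54.37 = 65.17 m
P_hyd = ρgQH = 998.0·9.81·0.00934·65.17 = 5.959 kW
P_shaft = P_hyd/η = 5.959/0.64 = 9.311 kW

P_shaft ≈ 9.31 kW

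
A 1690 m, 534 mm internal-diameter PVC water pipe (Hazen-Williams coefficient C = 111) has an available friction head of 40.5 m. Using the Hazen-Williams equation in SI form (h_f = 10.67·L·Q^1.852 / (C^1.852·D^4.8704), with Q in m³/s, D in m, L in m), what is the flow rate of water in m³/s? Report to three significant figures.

Rearranging: Q = [h_f·C^1.852·D^4.8704 / (10.67·L)]^(1/1.852)
Q = [40.5·111^1.852·0.534^4.8704 / (10.67·1690)]^0.540 = 0.7919 m³/s

Q ≈ 0.792 m³/s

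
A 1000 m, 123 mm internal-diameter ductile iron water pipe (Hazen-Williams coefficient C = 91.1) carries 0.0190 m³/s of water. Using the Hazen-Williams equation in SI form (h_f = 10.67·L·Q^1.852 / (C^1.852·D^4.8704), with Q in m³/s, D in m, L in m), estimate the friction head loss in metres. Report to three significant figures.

h_f = 10.67·1000·0.0190^1.852 / (91.1^1.852·0.123^4.8704) = 44.05 m

h_f ≈ 44.0 m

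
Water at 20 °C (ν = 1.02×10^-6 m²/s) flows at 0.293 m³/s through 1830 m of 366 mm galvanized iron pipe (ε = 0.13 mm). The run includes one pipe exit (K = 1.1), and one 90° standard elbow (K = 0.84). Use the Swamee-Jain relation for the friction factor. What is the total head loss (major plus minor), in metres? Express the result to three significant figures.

H_L ≈ 32.8 m

V = 4Q/(πD²) = 2.785 m/s; V²/2g = 0.3953 m
Re = 9.99×10^5, ε/D = 3.55×10^-4 → f = 0.01623 (Swamee-Jain)
Major: h_f = f(L/D)·V²/2g = 0.01623·5000·0.3953 = 32.08 m
Minor: ΣK = 1.94; h_m = ΣK·V²/2g = 0.7669 m
Total H_L = 32.08 + 0.7669 = 32.84 m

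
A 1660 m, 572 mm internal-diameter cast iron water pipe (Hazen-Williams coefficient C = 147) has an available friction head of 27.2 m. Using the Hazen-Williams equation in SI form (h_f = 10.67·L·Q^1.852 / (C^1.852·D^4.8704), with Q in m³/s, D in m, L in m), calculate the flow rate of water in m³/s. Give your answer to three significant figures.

Rearranging: Q = [h_f·C^1.852·D^4.8704 / (10.67·L)]^(1/1.852)
Q = [27.2·147^1.852·0.572^4.8704 / (10.67·1660)]^0.540 = 1.023 m³/s

Q ≈ 1.02 m³/s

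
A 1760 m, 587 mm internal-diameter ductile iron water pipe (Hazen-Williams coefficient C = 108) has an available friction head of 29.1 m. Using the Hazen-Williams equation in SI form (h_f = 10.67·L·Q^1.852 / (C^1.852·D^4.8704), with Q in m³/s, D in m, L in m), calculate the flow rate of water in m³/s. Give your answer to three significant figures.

Q ≈ 0.809 m³/s

Rearranging: Q = [h_f·C^1.852·D^4.8704 / (10.67·L)]^(1/1.852)
Q = [29.1·108^1.852·0.587^4.8704 / (10.67·1760)]^0.540 = 0.8088 m³/s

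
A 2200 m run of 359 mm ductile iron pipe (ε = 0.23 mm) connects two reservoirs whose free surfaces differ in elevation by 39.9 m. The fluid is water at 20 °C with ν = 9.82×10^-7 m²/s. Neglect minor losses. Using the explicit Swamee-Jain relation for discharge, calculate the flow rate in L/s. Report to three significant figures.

Q ≈ 269 L/s

Swamee-Jain (Type II): Q = -0.965·√(gD⁵h_f/L)·ln[ε/(3.7D) + √(3.17ν²L/(gD³h_f))]
√(gD⁵h_f/L) = √(9.81·0.359⁵·39.9/2200) = 0.03257
ε/(3.7D) = 1.73×10^-4; √(3.17ν²L/(gD³h_f)) = 1.93×10^-5
Q = -0.965·0.03257·ln(1.924×10^-4) = 0.2689 m³/s
Check: V = 2.66 m/s, Re = 9.71×10^5, f = 0.01820, h_f = 40.1 m ≈ 39.9 m ✓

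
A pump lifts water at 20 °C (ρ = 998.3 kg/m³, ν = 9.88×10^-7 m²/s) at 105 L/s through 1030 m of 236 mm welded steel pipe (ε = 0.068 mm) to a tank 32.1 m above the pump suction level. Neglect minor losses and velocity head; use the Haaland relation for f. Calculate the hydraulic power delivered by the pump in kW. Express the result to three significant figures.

P_hyd ≈ 54.0 kW

V = 4Q/(πD²) = 2.400 m/s; Re = 5.73×10^5; ε/D = 2.88×10^-4; f = 0.01592
h_f = f(L/D)V²/2g = 20.41 m
Total head H = z + h_f = 32.1 + 20.41 = 52.51 m
P_hyd = ρgQH = 998.3·9.81·0.105·52.51 = 53.99 kW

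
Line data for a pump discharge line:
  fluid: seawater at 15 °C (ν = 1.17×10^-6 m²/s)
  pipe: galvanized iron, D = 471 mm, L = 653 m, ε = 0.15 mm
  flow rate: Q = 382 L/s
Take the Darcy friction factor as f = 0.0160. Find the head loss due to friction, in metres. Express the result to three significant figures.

h_f ≈ 5.43 m

V = 4Q/(πD²) = 4·0.382/(π·0.471²) = 2.192 m/s
h_f = f(L/D)V²/(2g) = 0.01600·(653/0.471)·2.192²/(2·9.81) = 5.435 m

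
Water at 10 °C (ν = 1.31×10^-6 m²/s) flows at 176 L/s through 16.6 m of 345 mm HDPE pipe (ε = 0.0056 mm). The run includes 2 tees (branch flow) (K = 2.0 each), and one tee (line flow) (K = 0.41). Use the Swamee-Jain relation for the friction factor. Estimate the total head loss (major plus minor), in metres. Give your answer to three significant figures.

H_L ≈ 0.913 m

V = 4Q/(πD²) = 1.883 m/s; V²/2g = 0.1807 m
Re = 4.96×10^5, ε/D = 1.62×10^-5 → f = 0.01337 (Swamee-Jain)
Major: h_f = f(L/D)·V²/2g = 0.01337·48.12·0.1807 = 0.1162 m
Minor: ΣK = 4.41; h_m = ΣK·V²/2g = 0.7967 m
Total H_L = 0.1162 + 0.7967 = 0.9129 m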